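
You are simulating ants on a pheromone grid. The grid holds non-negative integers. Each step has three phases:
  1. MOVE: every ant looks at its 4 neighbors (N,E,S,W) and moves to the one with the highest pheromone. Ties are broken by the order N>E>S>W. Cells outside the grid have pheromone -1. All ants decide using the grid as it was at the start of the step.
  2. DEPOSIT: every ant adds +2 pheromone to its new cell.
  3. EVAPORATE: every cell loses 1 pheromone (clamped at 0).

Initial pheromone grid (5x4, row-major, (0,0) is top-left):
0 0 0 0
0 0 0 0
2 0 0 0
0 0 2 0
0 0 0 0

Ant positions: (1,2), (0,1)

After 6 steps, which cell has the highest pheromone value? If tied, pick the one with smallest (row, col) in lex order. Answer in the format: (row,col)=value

Answer: (0,3)=7

Derivation:
Step 1: ant0:(1,2)->N->(0,2) | ant1:(0,1)->E->(0,2)
  grid max=3 at (0,2)
Step 2: ant0:(0,2)->E->(0,3) | ant1:(0,2)->E->(0,3)
  grid max=3 at (0,3)
Step 3: ant0:(0,3)->W->(0,2) | ant1:(0,3)->W->(0,2)
  grid max=5 at (0,2)
Step 4: ant0:(0,2)->E->(0,3) | ant1:(0,2)->E->(0,3)
  grid max=5 at (0,3)
Step 5: ant0:(0,3)->W->(0,2) | ant1:(0,3)->W->(0,2)
  grid max=7 at (0,2)
Step 6: ant0:(0,2)->E->(0,3) | ant1:(0,2)->E->(0,3)
  grid max=7 at (0,3)
Final grid:
  0 0 6 7
  0 0 0 0
  0 0 0 0
  0 0 0 0
  0 0 0 0
Max pheromone 7 at (0,3)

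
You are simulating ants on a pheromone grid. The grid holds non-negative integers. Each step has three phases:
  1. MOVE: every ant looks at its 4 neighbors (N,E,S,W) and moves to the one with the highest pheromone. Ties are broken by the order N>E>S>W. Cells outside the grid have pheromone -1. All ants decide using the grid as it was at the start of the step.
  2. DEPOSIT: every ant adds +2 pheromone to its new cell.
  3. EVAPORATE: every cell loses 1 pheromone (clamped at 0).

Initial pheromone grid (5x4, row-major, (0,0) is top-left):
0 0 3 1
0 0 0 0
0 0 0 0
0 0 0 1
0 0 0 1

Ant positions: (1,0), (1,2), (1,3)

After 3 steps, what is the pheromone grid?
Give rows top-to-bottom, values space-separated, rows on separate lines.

After step 1: ants at (0,0),(0,2),(0,3)
  1 0 4 2
  0 0 0 0
  0 0 0 0
  0 0 0 0
  0 0 0 0
After step 2: ants at (0,1),(0,3),(0,2)
  0 1 5 3
  0 0 0 0
  0 0 0 0
  0 0 0 0
  0 0 0 0
After step 3: ants at (0,2),(0,2),(0,3)
  0 0 8 4
  0 0 0 0
  0 0 0 0
  0 0 0 0
  0 0 0 0

0 0 8 4
0 0 0 0
0 0 0 0
0 0 0 0
0 0 0 0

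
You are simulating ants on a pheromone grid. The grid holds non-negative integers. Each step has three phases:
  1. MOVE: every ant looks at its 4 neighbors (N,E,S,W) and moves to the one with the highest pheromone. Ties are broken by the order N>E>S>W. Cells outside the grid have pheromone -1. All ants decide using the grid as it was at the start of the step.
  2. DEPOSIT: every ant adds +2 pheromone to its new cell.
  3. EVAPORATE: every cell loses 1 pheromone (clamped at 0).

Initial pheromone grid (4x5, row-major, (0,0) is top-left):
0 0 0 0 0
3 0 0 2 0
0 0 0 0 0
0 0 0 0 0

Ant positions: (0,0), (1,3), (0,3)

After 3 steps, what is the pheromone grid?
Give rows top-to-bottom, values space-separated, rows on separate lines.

After step 1: ants at (1,0),(0,3),(1,3)
  0 0 0 1 0
  4 0 0 3 0
  0 0 0 0 0
  0 0 0 0 0
After step 2: ants at (0,0),(1,3),(0,3)
  1 0 0 2 0
  3 0 0 4 0
  0 0 0 0 0
  0 0 0 0 0
After step 3: ants at (1,0),(0,3),(1,3)
  0 0 0 3 0
  4 0 0 5 0
  0 0 0 0 0
  0 0 0 0 0

0 0 0 3 0
4 0 0 5 0
0 0 0 0 0
0 0 0 0 0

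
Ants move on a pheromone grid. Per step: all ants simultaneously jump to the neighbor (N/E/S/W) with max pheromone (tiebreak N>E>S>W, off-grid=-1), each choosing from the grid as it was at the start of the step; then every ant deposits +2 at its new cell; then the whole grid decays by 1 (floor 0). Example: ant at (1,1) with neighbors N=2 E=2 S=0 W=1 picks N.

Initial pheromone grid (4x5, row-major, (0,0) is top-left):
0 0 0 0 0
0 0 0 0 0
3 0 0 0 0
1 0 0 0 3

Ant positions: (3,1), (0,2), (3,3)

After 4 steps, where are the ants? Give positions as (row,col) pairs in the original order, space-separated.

Step 1: ant0:(3,1)->W->(3,0) | ant1:(0,2)->E->(0,3) | ant2:(3,3)->E->(3,4)
  grid max=4 at (3,4)
Step 2: ant0:(3,0)->N->(2,0) | ant1:(0,3)->E->(0,4) | ant2:(3,4)->N->(2,4)
  grid max=3 at (2,0)
Step 3: ant0:(2,0)->S->(3,0) | ant1:(0,4)->S->(1,4) | ant2:(2,4)->S->(3,4)
  grid max=4 at (3,4)
Step 4: ant0:(3,0)->N->(2,0) | ant1:(1,4)->N->(0,4) | ant2:(3,4)->N->(2,4)
  grid max=3 at (2,0)

(2,0) (0,4) (2,4)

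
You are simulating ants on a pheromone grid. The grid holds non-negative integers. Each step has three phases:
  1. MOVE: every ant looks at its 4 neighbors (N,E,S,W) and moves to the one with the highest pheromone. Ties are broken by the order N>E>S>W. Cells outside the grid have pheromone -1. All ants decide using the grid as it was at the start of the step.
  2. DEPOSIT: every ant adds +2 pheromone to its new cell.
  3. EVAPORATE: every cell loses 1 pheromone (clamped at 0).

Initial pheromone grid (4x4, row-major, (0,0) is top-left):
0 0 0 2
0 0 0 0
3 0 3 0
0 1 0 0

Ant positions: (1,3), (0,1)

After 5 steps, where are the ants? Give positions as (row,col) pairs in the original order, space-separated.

Step 1: ant0:(1,3)->N->(0,3) | ant1:(0,1)->E->(0,2)
  grid max=3 at (0,3)
Step 2: ant0:(0,3)->W->(0,2) | ant1:(0,2)->E->(0,3)
  grid max=4 at (0,3)
Step 3: ant0:(0,2)->E->(0,3) | ant1:(0,3)->W->(0,2)
  grid max=5 at (0,3)
Step 4: ant0:(0,3)->W->(0,2) | ant1:(0,2)->E->(0,3)
  grid max=6 at (0,3)
Step 5: ant0:(0,2)->E->(0,3) | ant1:(0,3)->W->(0,2)
  grid max=7 at (0,3)

(0,3) (0,2)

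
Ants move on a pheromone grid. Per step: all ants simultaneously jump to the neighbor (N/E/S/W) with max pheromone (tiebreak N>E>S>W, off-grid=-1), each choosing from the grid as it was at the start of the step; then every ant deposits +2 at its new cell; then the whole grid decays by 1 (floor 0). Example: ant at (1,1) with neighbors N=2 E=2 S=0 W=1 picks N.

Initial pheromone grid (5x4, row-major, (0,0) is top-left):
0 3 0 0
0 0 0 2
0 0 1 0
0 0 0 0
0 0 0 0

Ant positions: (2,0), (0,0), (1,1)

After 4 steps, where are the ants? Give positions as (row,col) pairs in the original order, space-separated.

Step 1: ant0:(2,0)->N->(1,0) | ant1:(0,0)->E->(0,1) | ant2:(1,1)->N->(0,1)
  grid max=6 at (0,1)
Step 2: ant0:(1,0)->N->(0,0) | ant1:(0,1)->E->(0,2) | ant2:(0,1)->E->(0,2)
  grid max=5 at (0,1)
Step 3: ant0:(0,0)->E->(0,1) | ant1:(0,2)->W->(0,1) | ant2:(0,2)->W->(0,1)
  grid max=10 at (0,1)
Step 4: ant0:(0,1)->E->(0,2) | ant1:(0,1)->E->(0,2) | ant2:(0,1)->E->(0,2)
  grid max=9 at (0,1)

(0,2) (0,2) (0,2)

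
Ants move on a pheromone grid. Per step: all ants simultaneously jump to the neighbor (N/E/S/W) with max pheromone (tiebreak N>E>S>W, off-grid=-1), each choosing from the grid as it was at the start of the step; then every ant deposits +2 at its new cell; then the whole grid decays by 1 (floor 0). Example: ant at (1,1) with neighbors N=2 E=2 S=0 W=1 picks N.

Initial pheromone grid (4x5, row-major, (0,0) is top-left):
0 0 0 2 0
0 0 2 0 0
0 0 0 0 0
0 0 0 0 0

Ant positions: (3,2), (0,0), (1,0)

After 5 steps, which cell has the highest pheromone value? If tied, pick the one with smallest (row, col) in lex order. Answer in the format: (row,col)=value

Answer: (0,0)=7

Derivation:
Step 1: ant0:(3,2)->N->(2,2) | ant1:(0,0)->E->(0,1) | ant2:(1,0)->N->(0,0)
  grid max=1 at (0,0)
Step 2: ant0:(2,2)->N->(1,2) | ant1:(0,1)->W->(0,0) | ant2:(0,0)->E->(0,1)
  grid max=2 at (0,0)
Step 3: ant0:(1,2)->N->(0,2) | ant1:(0,0)->E->(0,1) | ant2:(0,1)->W->(0,0)
  grid max=3 at (0,0)
Step 4: ant0:(0,2)->W->(0,1) | ant1:(0,1)->W->(0,0) | ant2:(0,0)->E->(0,1)
  grid max=6 at (0,1)
Step 5: ant0:(0,1)->W->(0,0) | ant1:(0,0)->E->(0,1) | ant2:(0,1)->W->(0,0)
  grid max=7 at (0,0)
Final grid:
  7 7 0 0 0
  0 0 0 0 0
  0 0 0 0 0
  0 0 0 0 0
Max pheromone 7 at (0,0)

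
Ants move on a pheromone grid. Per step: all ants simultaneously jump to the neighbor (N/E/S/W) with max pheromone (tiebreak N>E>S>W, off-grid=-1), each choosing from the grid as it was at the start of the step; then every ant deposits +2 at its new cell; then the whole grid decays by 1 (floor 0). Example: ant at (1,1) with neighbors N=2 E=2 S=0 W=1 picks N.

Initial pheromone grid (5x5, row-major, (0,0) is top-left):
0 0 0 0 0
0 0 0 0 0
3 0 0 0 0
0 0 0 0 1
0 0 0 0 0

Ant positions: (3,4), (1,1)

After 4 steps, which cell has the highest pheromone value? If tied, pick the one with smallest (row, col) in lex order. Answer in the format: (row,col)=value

Answer: (0,3)=2

Derivation:
Step 1: ant0:(3,4)->N->(2,4) | ant1:(1,1)->N->(0,1)
  grid max=2 at (2,0)
Step 2: ant0:(2,4)->N->(1,4) | ant1:(0,1)->E->(0,2)
  grid max=1 at (0,2)
Step 3: ant0:(1,4)->N->(0,4) | ant1:(0,2)->E->(0,3)
  grid max=1 at (0,3)
Step 4: ant0:(0,4)->W->(0,3) | ant1:(0,3)->E->(0,4)
  grid max=2 at (0,3)
Final grid:
  0 0 0 2 2
  0 0 0 0 0
  0 0 0 0 0
  0 0 0 0 0
  0 0 0 0 0
Max pheromone 2 at (0,3)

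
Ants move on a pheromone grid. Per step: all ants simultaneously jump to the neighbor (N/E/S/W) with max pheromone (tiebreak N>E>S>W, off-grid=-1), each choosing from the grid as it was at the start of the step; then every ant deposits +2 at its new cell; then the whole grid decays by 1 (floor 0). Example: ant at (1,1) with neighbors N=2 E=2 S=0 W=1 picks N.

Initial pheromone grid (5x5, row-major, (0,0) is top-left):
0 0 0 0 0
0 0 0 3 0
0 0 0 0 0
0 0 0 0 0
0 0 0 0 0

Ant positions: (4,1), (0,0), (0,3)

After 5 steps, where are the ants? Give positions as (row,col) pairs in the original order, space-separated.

Step 1: ant0:(4,1)->N->(3,1) | ant1:(0,0)->E->(0,1) | ant2:(0,3)->S->(1,3)
  grid max=4 at (1,3)
Step 2: ant0:(3,1)->N->(2,1) | ant1:(0,1)->E->(0,2) | ant2:(1,3)->N->(0,3)
  grid max=3 at (1,3)
Step 3: ant0:(2,1)->N->(1,1) | ant1:(0,2)->E->(0,3) | ant2:(0,3)->S->(1,3)
  grid max=4 at (1,3)
Step 4: ant0:(1,1)->N->(0,1) | ant1:(0,3)->S->(1,3) | ant2:(1,3)->N->(0,3)
  grid max=5 at (1,3)
Step 5: ant0:(0,1)->E->(0,2) | ant1:(1,3)->N->(0,3) | ant2:(0,3)->S->(1,3)
  grid max=6 at (1,3)

(0,2) (0,3) (1,3)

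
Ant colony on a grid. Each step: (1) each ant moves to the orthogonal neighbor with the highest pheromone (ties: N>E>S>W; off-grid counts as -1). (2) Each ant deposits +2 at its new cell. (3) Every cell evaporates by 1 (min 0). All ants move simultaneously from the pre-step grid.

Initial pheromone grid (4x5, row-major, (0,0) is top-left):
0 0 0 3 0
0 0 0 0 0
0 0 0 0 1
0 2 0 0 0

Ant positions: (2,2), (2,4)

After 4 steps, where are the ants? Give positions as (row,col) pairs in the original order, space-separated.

Step 1: ant0:(2,2)->N->(1,2) | ant1:(2,4)->N->(1,4)
  grid max=2 at (0,3)
Step 2: ant0:(1,2)->N->(0,2) | ant1:(1,4)->N->(0,4)
  grid max=1 at (0,2)
Step 3: ant0:(0,2)->E->(0,3) | ant1:(0,4)->W->(0,3)
  grid max=4 at (0,3)
Step 4: ant0:(0,3)->E->(0,4) | ant1:(0,3)->E->(0,4)
  grid max=3 at (0,3)

(0,4) (0,4)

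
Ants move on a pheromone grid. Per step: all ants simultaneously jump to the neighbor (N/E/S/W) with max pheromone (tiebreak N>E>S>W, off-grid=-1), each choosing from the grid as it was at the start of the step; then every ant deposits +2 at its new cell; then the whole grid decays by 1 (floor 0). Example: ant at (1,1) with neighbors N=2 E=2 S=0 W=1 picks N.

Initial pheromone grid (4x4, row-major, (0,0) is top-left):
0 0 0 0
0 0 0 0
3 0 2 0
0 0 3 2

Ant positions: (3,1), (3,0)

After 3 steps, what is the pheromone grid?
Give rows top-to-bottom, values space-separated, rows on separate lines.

After step 1: ants at (3,2),(2,0)
  0 0 0 0
  0 0 0 0
  4 0 1 0
  0 0 4 1
After step 2: ants at (2,2),(1,0)
  0 0 0 0
  1 0 0 0
  3 0 2 0
  0 0 3 0
After step 3: ants at (3,2),(2,0)
  0 0 0 0
  0 0 0 0
  4 0 1 0
  0 0 4 0

0 0 0 0
0 0 0 0
4 0 1 0
0 0 4 0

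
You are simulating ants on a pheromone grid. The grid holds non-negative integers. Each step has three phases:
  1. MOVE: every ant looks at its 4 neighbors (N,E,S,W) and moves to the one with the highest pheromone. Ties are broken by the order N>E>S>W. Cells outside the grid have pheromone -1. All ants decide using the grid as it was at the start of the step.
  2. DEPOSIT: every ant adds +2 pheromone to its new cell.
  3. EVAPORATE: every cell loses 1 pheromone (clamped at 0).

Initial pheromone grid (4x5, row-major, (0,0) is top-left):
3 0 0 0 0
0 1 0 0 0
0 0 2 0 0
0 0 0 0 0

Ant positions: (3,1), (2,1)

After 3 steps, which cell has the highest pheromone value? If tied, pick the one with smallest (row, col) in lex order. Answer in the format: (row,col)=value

Answer: (2,2)=5

Derivation:
Step 1: ant0:(3,1)->N->(2,1) | ant1:(2,1)->E->(2,2)
  grid max=3 at (2,2)
Step 2: ant0:(2,1)->E->(2,2) | ant1:(2,2)->W->(2,1)
  grid max=4 at (2,2)
Step 3: ant0:(2,2)->W->(2,1) | ant1:(2,1)->E->(2,2)
  grid max=5 at (2,2)
Final grid:
  0 0 0 0 0
  0 0 0 0 0
  0 3 5 0 0
  0 0 0 0 0
Max pheromone 5 at (2,2)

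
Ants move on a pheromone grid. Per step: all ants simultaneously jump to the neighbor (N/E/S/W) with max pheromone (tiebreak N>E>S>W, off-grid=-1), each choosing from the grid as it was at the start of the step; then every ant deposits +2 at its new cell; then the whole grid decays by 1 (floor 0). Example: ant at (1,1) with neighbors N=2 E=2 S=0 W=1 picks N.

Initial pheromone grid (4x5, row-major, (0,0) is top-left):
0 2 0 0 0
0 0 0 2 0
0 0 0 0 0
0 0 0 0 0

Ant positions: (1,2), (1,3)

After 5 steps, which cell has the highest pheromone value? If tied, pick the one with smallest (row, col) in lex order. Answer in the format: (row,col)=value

Answer: (1,3)=7

Derivation:
Step 1: ant0:(1,2)->E->(1,3) | ant1:(1,3)->N->(0,3)
  grid max=3 at (1,3)
Step 2: ant0:(1,3)->N->(0,3) | ant1:(0,3)->S->(1,3)
  grid max=4 at (1,3)
Step 3: ant0:(0,3)->S->(1,3) | ant1:(1,3)->N->(0,3)
  grid max=5 at (1,3)
Step 4: ant0:(1,3)->N->(0,3) | ant1:(0,3)->S->(1,3)
  grid max=6 at (1,3)
Step 5: ant0:(0,3)->S->(1,3) | ant1:(1,3)->N->(0,3)
  grid max=7 at (1,3)
Final grid:
  0 0 0 5 0
  0 0 0 7 0
  0 0 0 0 0
  0 0 0 0 0
Max pheromone 7 at (1,3)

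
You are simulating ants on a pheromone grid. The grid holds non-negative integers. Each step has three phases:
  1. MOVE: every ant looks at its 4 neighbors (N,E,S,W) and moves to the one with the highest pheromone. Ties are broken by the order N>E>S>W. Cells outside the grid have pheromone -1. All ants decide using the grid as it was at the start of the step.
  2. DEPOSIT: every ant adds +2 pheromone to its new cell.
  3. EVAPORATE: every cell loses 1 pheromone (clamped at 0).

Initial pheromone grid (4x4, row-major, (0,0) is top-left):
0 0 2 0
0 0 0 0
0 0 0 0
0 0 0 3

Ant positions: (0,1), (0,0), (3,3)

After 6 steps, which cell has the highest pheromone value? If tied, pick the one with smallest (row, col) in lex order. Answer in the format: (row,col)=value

Answer: (0,2)=8

Derivation:
Step 1: ant0:(0,1)->E->(0,2) | ant1:(0,0)->E->(0,1) | ant2:(3,3)->N->(2,3)
  grid max=3 at (0,2)
Step 2: ant0:(0,2)->W->(0,1) | ant1:(0,1)->E->(0,2) | ant2:(2,3)->S->(3,3)
  grid max=4 at (0,2)
Step 3: ant0:(0,1)->E->(0,2) | ant1:(0,2)->W->(0,1) | ant2:(3,3)->N->(2,3)
  grid max=5 at (0,2)
Step 4: ant0:(0,2)->W->(0,1) | ant1:(0,1)->E->(0,2) | ant2:(2,3)->S->(3,3)
  grid max=6 at (0,2)
Step 5: ant0:(0,1)->E->(0,2) | ant1:(0,2)->W->(0,1) | ant2:(3,3)->N->(2,3)
  grid max=7 at (0,2)
Step 6: ant0:(0,2)->W->(0,1) | ant1:(0,1)->E->(0,2) | ant2:(2,3)->S->(3,3)
  grid max=8 at (0,2)
Final grid:
  0 6 8 0
  0 0 0 0
  0 0 0 0
  0 0 0 3
Max pheromone 8 at (0,2)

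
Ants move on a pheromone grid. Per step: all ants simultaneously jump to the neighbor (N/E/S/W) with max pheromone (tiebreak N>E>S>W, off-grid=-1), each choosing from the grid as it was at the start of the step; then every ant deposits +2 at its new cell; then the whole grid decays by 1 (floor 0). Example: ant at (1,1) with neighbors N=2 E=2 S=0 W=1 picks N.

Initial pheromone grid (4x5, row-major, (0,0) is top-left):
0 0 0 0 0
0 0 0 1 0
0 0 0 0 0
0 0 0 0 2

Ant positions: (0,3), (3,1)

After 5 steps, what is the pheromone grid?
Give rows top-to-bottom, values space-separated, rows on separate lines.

After step 1: ants at (1,3),(2,1)
  0 0 0 0 0
  0 0 0 2 0
  0 1 0 0 0
  0 0 0 0 1
After step 2: ants at (0,3),(1,1)
  0 0 0 1 0
  0 1 0 1 0
  0 0 0 0 0
  0 0 0 0 0
After step 3: ants at (1,3),(0,1)
  0 1 0 0 0
  0 0 0 2 0
  0 0 0 0 0
  0 0 0 0 0
After step 4: ants at (0,3),(0,2)
  0 0 1 1 0
  0 0 0 1 0
  0 0 0 0 0
  0 0 0 0 0
After step 5: ants at (1,3),(0,3)
  0 0 0 2 0
  0 0 0 2 0
  0 0 0 0 0
  0 0 0 0 0

0 0 0 2 0
0 0 0 2 0
0 0 0 0 0
0 0 0 0 0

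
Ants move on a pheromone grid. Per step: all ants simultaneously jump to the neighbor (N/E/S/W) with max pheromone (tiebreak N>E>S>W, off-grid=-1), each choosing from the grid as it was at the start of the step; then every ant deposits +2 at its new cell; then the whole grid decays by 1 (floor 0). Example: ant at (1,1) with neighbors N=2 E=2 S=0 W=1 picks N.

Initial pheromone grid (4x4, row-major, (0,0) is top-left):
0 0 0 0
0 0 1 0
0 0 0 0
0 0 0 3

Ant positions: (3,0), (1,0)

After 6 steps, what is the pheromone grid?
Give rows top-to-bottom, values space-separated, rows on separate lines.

After step 1: ants at (2,0),(0,0)
  1 0 0 0
  0 0 0 0
  1 0 0 0
  0 0 0 2
After step 2: ants at (1,0),(0,1)
  0 1 0 0
  1 0 0 0
  0 0 0 0
  0 0 0 1
After step 3: ants at (0,0),(0,2)
  1 0 1 0
  0 0 0 0
  0 0 0 0
  0 0 0 0
After step 4: ants at (0,1),(0,3)
  0 1 0 1
  0 0 0 0
  0 0 0 0
  0 0 0 0
After step 5: ants at (0,2),(1,3)
  0 0 1 0
  0 0 0 1
  0 0 0 0
  0 0 0 0
After step 6: ants at (0,3),(0,3)
  0 0 0 3
  0 0 0 0
  0 0 0 0
  0 0 0 0

0 0 0 3
0 0 0 0
0 0 0 0
0 0 0 0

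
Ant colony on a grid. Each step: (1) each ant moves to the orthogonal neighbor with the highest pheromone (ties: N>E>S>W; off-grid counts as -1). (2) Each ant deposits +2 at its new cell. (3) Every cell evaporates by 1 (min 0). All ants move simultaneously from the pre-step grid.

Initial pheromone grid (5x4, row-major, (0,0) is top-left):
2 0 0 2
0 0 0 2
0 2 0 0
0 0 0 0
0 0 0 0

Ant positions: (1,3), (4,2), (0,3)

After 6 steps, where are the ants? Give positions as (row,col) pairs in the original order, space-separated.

Step 1: ant0:(1,3)->N->(0,3) | ant1:(4,2)->N->(3,2) | ant2:(0,3)->S->(1,3)
  grid max=3 at (0,3)
Step 2: ant0:(0,3)->S->(1,3) | ant1:(3,2)->N->(2,2) | ant2:(1,3)->N->(0,3)
  grid max=4 at (0,3)
Step 3: ant0:(1,3)->N->(0,3) | ant1:(2,2)->N->(1,2) | ant2:(0,3)->S->(1,3)
  grid max=5 at (0,3)
Step 4: ant0:(0,3)->S->(1,3) | ant1:(1,2)->E->(1,3) | ant2:(1,3)->N->(0,3)
  grid max=8 at (1,3)
Step 5: ant0:(1,3)->N->(0,3) | ant1:(1,3)->N->(0,3) | ant2:(0,3)->S->(1,3)
  grid max=9 at (0,3)
Step 6: ant0:(0,3)->S->(1,3) | ant1:(0,3)->S->(1,3) | ant2:(1,3)->N->(0,3)
  grid max=12 at (1,3)

(1,3) (1,3) (0,3)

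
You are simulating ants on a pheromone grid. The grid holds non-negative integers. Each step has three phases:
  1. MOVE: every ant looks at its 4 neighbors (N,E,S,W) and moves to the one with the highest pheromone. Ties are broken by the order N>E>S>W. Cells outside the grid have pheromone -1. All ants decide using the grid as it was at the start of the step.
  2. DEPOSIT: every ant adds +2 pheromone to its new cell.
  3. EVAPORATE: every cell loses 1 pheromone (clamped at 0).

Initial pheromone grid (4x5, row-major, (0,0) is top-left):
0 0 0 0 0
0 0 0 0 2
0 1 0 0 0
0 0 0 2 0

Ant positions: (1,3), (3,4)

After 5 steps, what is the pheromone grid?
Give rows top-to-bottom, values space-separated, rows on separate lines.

After step 1: ants at (1,4),(3,3)
  0 0 0 0 0
  0 0 0 0 3
  0 0 0 0 0
  0 0 0 3 0
After step 2: ants at (0,4),(2,3)
  0 0 0 0 1
  0 0 0 0 2
  0 0 0 1 0
  0 0 0 2 0
After step 3: ants at (1,4),(3,3)
  0 0 0 0 0
  0 0 0 0 3
  0 0 0 0 0
  0 0 0 3 0
After step 4: ants at (0,4),(2,3)
  0 0 0 0 1
  0 0 0 0 2
  0 0 0 1 0
  0 0 0 2 0
After step 5: ants at (1,4),(3,3)
  0 0 0 0 0
  0 0 0 0 3
  0 0 0 0 0
  0 0 0 3 0

0 0 0 0 0
0 0 0 0 3
0 0 0 0 0
0 0 0 3 0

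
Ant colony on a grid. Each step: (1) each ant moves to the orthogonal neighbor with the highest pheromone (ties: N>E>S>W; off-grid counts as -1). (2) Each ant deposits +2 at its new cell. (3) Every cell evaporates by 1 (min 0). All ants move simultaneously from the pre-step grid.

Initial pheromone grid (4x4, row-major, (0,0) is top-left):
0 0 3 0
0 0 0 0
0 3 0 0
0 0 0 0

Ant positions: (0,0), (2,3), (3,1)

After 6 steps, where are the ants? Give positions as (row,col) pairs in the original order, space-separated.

Step 1: ant0:(0,0)->E->(0,1) | ant1:(2,3)->N->(1,3) | ant2:(3,1)->N->(2,1)
  grid max=4 at (2,1)
Step 2: ant0:(0,1)->E->(0,2) | ant1:(1,3)->N->(0,3) | ant2:(2,1)->N->(1,1)
  grid max=3 at (0,2)
Step 3: ant0:(0,2)->E->(0,3) | ant1:(0,3)->W->(0,2) | ant2:(1,1)->S->(2,1)
  grid max=4 at (0,2)
Step 4: ant0:(0,3)->W->(0,2) | ant1:(0,2)->E->(0,3) | ant2:(2,1)->N->(1,1)
  grid max=5 at (0,2)
Step 5: ant0:(0,2)->E->(0,3) | ant1:(0,3)->W->(0,2) | ant2:(1,1)->S->(2,1)
  grid max=6 at (0,2)
Step 6: ant0:(0,3)->W->(0,2) | ant1:(0,2)->E->(0,3) | ant2:(2,1)->N->(1,1)
  grid max=7 at (0,2)

(0,2) (0,3) (1,1)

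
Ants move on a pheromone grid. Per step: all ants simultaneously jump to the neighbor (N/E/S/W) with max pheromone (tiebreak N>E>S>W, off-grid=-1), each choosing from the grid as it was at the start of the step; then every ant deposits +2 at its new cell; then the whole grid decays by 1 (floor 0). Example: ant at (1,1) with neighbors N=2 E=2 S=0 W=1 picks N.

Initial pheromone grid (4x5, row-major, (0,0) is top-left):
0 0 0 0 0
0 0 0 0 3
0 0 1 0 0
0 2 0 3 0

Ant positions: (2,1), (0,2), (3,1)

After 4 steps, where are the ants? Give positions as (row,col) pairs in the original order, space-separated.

Step 1: ant0:(2,1)->S->(3,1) | ant1:(0,2)->E->(0,3) | ant2:(3,1)->N->(2,1)
  grid max=3 at (3,1)
Step 2: ant0:(3,1)->N->(2,1) | ant1:(0,3)->E->(0,4) | ant2:(2,1)->S->(3,1)
  grid max=4 at (3,1)
Step 3: ant0:(2,1)->S->(3,1) | ant1:(0,4)->S->(1,4) | ant2:(3,1)->N->(2,1)
  grid max=5 at (3,1)
Step 4: ant0:(3,1)->N->(2,1) | ant1:(1,4)->N->(0,4) | ant2:(2,1)->S->(3,1)
  grid max=6 at (3,1)

(2,1) (0,4) (3,1)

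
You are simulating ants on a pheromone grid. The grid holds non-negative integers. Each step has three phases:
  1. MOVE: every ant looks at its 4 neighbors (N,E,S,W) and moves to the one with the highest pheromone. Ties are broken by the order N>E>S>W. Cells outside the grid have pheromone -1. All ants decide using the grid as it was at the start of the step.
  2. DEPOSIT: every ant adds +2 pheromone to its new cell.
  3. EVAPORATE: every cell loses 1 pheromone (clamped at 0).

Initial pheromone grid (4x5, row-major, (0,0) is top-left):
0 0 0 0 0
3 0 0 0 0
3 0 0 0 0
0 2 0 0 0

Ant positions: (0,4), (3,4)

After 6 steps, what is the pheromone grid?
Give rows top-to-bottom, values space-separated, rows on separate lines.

After step 1: ants at (1,4),(2,4)
  0 0 0 0 0
  2 0 0 0 1
  2 0 0 0 1
  0 1 0 0 0
After step 2: ants at (2,4),(1,4)
  0 0 0 0 0
  1 0 0 0 2
  1 0 0 0 2
  0 0 0 0 0
After step 3: ants at (1,4),(2,4)
  0 0 0 0 0
  0 0 0 0 3
  0 0 0 0 3
  0 0 0 0 0
After step 4: ants at (2,4),(1,4)
  0 0 0 0 0
  0 0 0 0 4
  0 0 0 0 4
  0 0 0 0 0
After step 5: ants at (1,4),(2,4)
  0 0 0 0 0
  0 0 0 0 5
  0 0 0 0 5
  0 0 0 0 0
After step 6: ants at (2,4),(1,4)
  0 0 0 0 0
  0 0 0 0 6
  0 0 0 0 6
  0 0 0 0 0

0 0 0 0 0
0 0 0 0 6
0 0 0 0 6
0 0 0 0 0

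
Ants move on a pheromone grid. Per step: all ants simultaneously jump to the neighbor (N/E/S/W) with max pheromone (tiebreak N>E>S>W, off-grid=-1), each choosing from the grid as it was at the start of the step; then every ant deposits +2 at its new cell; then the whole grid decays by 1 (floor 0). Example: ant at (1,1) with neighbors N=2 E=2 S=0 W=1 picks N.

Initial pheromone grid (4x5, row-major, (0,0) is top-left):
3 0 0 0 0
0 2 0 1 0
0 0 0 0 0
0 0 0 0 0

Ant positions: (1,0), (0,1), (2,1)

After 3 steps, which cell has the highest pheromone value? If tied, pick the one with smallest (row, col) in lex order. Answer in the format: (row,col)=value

Step 1: ant0:(1,0)->N->(0,0) | ant1:(0,1)->W->(0,0) | ant2:(2,1)->N->(1,1)
  grid max=6 at (0,0)
Step 2: ant0:(0,0)->E->(0,1) | ant1:(0,0)->E->(0,1) | ant2:(1,1)->N->(0,1)
  grid max=5 at (0,0)
Step 3: ant0:(0,1)->W->(0,0) | ant1:(0,1)->W->(0,0) | ant2:(0,1)->W->(0,0)
  grid max=10 at (0,0)
Final grid:
  10 4 0 0 0
  0 1 0 0 0
  0 0 0 0 0
  0 0 0 0 0
Max pheromone 10 at (0,0)

Answer: (0,0)=10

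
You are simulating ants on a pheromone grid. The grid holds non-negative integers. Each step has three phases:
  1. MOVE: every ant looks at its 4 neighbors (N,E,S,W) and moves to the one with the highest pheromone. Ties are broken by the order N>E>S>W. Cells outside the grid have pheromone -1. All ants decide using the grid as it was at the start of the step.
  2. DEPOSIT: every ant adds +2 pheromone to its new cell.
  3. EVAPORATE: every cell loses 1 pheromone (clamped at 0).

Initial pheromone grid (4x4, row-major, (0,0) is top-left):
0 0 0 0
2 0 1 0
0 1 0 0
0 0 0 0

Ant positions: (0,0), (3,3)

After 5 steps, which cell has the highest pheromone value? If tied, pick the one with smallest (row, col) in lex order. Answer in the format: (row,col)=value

Step 1: ant0:(0,0)->S->(1,0) | ant1:(3,3)->N->(2,3)
  grid max=3 at (1,0)
Step 2: ant0:(1,0)->N->(0,0) | ant1:(2,3)->N->(1,3)
  grid max=2 at (1,0)
Step 3: ant0:(0,0)->S->(1,0) | ant1:(1,3)->N->(0,3)
  grid max=3 at (1,0)
Step 4: ant0:(1,0)->N->(0,0) | ant1:(0,3)->S->(1,3)
  grid max=2 at (1,0)
Step 5: ant0:(0,0)->S->(1,0) | ant1:(1,3)->N->(0,3)
  grid max=3 at (1,0)
Final grid:
  0 0 0 1
  3 0 0 0
  0 0 0 0
  0 0 0 0
Max pheromone 3 at (1,0)

Answer: (1,0)=3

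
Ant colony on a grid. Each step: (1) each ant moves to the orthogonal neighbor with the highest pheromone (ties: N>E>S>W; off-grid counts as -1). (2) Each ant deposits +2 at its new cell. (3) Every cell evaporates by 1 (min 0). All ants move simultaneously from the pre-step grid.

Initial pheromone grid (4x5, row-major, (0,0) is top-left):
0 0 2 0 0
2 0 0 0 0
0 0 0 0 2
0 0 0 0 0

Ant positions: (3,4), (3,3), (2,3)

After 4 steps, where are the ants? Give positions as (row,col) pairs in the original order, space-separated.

Step 1: ant0:(3,4)->N->(2,4) | ant1:(3,3)->N->(2,3) | ant2:(2,3)->E->(2,4)
  grid max=5 at (2,4)
Step 2: ant0:(2,4)->W->(2,3) | ant1:(2,3)->E->(2,4) | ant2:(2,4)->W->(2,3)
  grid max=6 at (2,4)
Step 3: ant0:(2,3)->E->(2,4) | ant1:(2,4)->W->(2,3) | ant2:(2,3)->E->(2,4)
  grid max=9 at (2,4)
Step 4: ant0:(2,4)->W->(2,3) | ant1:(2,3)->E->(2,4) | ant2:(2,4)->W->(2,3)
  grid max=10 at (2,4)

(2,3) (2,4) (2,3)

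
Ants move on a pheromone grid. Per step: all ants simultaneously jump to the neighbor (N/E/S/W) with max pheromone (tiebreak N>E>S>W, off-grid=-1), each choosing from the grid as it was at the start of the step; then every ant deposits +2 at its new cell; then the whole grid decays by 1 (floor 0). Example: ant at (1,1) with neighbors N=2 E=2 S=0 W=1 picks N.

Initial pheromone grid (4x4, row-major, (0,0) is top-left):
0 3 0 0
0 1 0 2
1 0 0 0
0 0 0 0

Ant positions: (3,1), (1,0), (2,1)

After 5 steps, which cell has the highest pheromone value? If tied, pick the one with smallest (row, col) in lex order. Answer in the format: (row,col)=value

Step 1: ant0:(3,1)->N->(2,1) | ant1:(1,0)->E->(1,1) | ant2:(2,1)->N->(1,1)
  grid max=4 at (1,1)
Step 2: ant0:(2,1)->N->(1,1) | ant1:(1,1)->N->(0,1) | ant2:(1,1)->N->(0,1)
  grid max=5 at (0,1)
Step 3: ant0:(1,1)->N->(0,1) | ant1:(0,1)->S->(1,1) | ant2:(0,1)->S->(1,1)
  grid max=8 at (1,1)
Step 4: ant0:(0,1)->S->(1,1) | ant1:(1,1)->N->(0,1) | ant2:(1,1)->N->(0,1)
  grid max=9 at (0,1)
Step 5: ant0:(1,1)->N->(0,1) | ant1:(0,1)->S->(1,1) | ant2:(0,1)->S->(1,1)
  grid max=12 at (1,1)
Final grid:
  0 10 0 0
  0 12 0 0
  0 0 0 0
  0 0 0 0
Max pheromone 12 at (1,1)

Answer: (1,1)=12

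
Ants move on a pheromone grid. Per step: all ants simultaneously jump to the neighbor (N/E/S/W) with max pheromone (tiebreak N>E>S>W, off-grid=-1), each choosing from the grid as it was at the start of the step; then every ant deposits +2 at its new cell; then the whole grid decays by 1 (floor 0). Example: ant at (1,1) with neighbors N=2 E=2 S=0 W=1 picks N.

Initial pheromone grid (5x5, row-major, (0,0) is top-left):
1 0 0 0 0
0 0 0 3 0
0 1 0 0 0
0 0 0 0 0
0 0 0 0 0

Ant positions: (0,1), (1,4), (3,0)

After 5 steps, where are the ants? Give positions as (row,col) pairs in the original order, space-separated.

Step 1: ant0:(0,1)->W->(0,0) | ant1:(1,4)->W->(1,3) | ant2:(3,0)->N->(2,0)
  grid max=4 at (1,3)
Step 2: ant0:(0,0)->E->(0,1) | ant1:(1,3)->N->(0,3) | ant2:(2,0)->N->(1,0)
  grid max=3 at (1,3)
Step 3: ant0:(0,1)->W->(0,0) | ant1:(0,3)->S->(1,3) | ant2:(1,0)->N->(0,0)
  grid max=4 at (0,0)
Step 4: ant0:(0,0)->E->(0,1) | ant1:(1,3)->N->(0,3) | ant2:(0,0)->E->(0,1)
  grid max=3 at (0,0)
Step 5: ant0:(0,1)->W->(0,0) | ant1:(0,3)->S->(1,3) | ant2:(0,1)->W->(0,0)
  grid max=6 at (0,0)

(0,0) (1,3) (0,0)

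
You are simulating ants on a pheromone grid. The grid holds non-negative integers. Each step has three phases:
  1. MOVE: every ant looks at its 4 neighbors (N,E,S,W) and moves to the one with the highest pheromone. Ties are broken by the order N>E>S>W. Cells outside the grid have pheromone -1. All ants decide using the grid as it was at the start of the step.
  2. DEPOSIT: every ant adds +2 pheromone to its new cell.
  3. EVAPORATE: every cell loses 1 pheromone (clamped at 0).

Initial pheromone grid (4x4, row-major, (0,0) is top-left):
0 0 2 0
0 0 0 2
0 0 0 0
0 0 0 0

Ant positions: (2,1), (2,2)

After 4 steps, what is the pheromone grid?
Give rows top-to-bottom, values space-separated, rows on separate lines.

After step 1: ants at (1,1),(1,2)
  0 0 1 0
  0 1 1 1
  0 0 0 0
  0 0 0 0
After step 2: ants at (1,2),(0,2)
  0 0 2 0
  0 0 2 0
  0 0 0 0
  0 0 0 0
After step 3: ants at (0,2),(1,2)
  0 0 3 0
  0 0 3 0
  0 0 0 0
  0 0 0 0
After step 4: ants at (1,2),(0,2)
  0 0 4 0
  0 0 4 0
  0 0 0 0
  0 0 0 0

0 0 4 0
0 0 4 0
0 0 0 0
0 0 0 0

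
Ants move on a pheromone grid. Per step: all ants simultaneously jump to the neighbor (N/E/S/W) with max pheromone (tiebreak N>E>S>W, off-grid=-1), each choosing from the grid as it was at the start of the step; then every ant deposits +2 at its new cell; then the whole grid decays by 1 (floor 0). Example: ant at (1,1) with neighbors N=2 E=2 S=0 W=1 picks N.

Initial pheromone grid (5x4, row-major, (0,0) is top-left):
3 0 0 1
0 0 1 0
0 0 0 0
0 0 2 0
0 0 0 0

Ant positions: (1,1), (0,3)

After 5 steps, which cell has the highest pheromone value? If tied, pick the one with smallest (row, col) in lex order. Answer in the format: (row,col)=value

Step 1: ant0:(1,1)->E->(1,2) | ant1:(0,3)->S->(1,3)
  grid max=2 at (0,0)
Step 2: ant0:(1,2)->E->(1,3) | ant1:(1,3)->W->(1,2)
  grid max=3 at (1,2)
Step 3: ant0:(1,3)->W->(1,2) | ant1:(1,2)->E->(1,3)
  grid max=4 at (1,2)
Step 4: ant0:(1,2)->E->(1,3) | ant1:(1,3)->W->(1,2)
  grid max=5 at (1,2)
Step 5: ant0:(1,3)->W->(1,2) | ant1:(1,2)->E->(1,3)
  grid max=6 at (1,2)
Final grid:
  0 0 0 0
  0 0 6 5
  0 0 0 0
  0 0 0 0
  0 0 0 0
Max pheromone 6 at (1,2)

Answer: (1,2)=6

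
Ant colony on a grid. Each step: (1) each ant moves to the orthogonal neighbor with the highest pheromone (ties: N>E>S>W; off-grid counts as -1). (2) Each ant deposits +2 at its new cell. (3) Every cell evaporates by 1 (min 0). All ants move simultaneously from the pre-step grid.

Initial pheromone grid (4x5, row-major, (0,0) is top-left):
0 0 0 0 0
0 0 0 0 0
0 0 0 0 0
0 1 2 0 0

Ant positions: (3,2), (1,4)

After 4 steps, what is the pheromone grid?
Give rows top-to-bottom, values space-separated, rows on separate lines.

After step 1: ants at (3,1),(0,4)
  0 0 0 0 1
  0 0 0 0 0
  0 0 0 0 0
  0 2 1 0 0
After step 2: ants at (3,2),(1,4)
  0 0 0 0 0
  0 0 0 0 1
  0 0 0 0 0
  0 1 2 0 0
After step 3: ants at (3,1),(0,4)
  0 0 0 0 1
  0 0 0 0 0
  0 0 0 0 0
  0 2 1 0 0
After step 4: ants at (3,2),(1,4)
  0 0 0 0 0
  0 0 0 0 1
  0 0 0 0 0
  0 1 2 0 0

0 0 0 0 0
0 0 0 0 1
0 0 0 0 0
0 1 2 0 0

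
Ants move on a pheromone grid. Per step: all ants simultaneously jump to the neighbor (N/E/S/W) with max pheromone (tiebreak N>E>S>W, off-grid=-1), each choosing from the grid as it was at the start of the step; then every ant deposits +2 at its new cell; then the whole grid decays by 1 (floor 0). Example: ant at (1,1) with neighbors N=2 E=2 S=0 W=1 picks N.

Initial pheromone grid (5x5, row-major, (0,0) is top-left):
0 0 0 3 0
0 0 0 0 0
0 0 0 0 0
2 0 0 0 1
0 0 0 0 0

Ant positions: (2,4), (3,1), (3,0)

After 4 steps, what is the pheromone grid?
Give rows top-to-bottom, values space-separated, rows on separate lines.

After step 1: ants at (3,4),(3,0),(2,0)
  0 0 0 2 0
  0 0 0 0 0
  1 0 0 0 0
  3 0 0 0 2
  0 0 0 0 0
After step 2: ants at (2,4),(2,0),(3,0)
  0 0 0 1 0
  0 0 0 0 0
  2 0 0 0 1
  4 0 0 0 1
  0 0 0 0 0
After step 3: ants at (3,4),(3,0),(2,0)
  0 0 0 0 0
  0 0 0 0 0
  3 0 0 0 0
  5 0 0 0 2
  0 0 0 0 0
After step 4: ants at (2,4),(2,0),(3,0)
  0 0 0 0 0
  0 0 0 0 0
  4 0 0 0 1
  6 0 0 0 1
  0 0 0 0 0

0 0 0 0 0
0 0 0 0 0
4 0 0 0 1
6 0 0 0 1
0 0 0 0 0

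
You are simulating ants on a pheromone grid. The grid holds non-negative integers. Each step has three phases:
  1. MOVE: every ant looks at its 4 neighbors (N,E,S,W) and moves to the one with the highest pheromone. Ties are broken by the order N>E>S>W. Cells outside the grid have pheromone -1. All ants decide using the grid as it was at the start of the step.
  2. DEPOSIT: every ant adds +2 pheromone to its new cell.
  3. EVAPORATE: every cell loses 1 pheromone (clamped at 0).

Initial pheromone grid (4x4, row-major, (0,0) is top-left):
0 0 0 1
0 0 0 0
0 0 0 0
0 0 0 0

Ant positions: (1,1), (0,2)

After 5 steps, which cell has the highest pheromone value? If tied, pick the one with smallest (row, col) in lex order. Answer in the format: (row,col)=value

Step 1: ant0:(1,1)->N->(0,1) | ant1:(0,2)->E->(0,3)
  grid max=2 at (0,3)
Step 2: ant0:(0,1)->E->(0,2) | ant1:(0,3)->S->(1,3)
  grid max=1 at (0,2)
Step 3: ant0:(0,2)->E->(0,3) | ant1:(1,3)->N->(0,3)
  grid max=4 at (0,3)
Step 4: ant0:(0,3)->S->(1,3) | ant1:(0,3)->S->(1,3)
  grid max=3 at (0,3)
Step 5: ant0:(1,3)->N->(0,3) | ant1:(1,3)->N->(0,3)
  grid max=6 at (0,3)
Final grid:
  0 0 0 6
  0 0 0 2
  0 0 0 0
  0 0 0 0
Max pheromone 6 at (0,3)

Answer: (0,3)=6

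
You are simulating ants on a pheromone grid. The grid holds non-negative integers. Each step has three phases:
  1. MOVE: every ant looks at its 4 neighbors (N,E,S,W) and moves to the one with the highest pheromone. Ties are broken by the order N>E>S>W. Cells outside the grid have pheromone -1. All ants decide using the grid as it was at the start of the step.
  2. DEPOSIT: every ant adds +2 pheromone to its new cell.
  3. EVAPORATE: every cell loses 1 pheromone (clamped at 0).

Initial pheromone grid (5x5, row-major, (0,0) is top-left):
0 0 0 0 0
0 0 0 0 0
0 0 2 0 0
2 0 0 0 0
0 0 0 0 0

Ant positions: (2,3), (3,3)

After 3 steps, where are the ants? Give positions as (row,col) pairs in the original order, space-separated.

Step 1: ant0:(2,3)->W->(2,2) | ant1:(3,3)->N->(2,3)
  grid max=3 at (2,2)
Step 2: ant0:(2,2)->E->(2,3) | ant1:(2,3)->W->(2,2)
  grid max=4 at (2,2)
Step 3: ant0:(2,3)->W->(2,2) | ant1:(2,2)->E->(2,3)
  grid max=5 at (2,2)

(2,2) (2,3)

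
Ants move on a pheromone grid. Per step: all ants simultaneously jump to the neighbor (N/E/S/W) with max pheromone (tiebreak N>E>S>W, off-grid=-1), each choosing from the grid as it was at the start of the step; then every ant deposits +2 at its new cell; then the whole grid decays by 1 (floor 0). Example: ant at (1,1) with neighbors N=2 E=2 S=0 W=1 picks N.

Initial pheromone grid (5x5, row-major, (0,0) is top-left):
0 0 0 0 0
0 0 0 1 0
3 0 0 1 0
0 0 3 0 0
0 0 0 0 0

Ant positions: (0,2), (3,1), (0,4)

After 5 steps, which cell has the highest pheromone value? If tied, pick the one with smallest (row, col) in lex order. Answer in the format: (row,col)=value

Step 1: ant0:(0,2)->E->(0,3) | ant1:(3,1)->E->(3,2) | ant2:(0,4)->S->(1,4)
  grid max=4 at (3,2)
Step 2: ant0:(0,3)->E->(0,4) | ant1:(3,2)->N->(2,2) | ant2:(1,4)->N->(0,4)
  grid max=3 at (0,4)
Step 3: ant0:(0,4)->S->(1,4) | ant1:(2,2)->S->(3,2) | ant2:(0,4)->S->(1,4)
  grid max=4 at (3,2)
Step 4: ant0:(1,4)->N->(0,4) | ant1:(3,2)->N->(2,2) | ant2:(1,4)->N->(0,4)
  grid max=5 at (0,4)
Step 5: ant0:(0,4)->S->(1,4) | ant1:(2,2)->S->(3,2) | ant2:(0,4)->S->(1,4)
  grid max=5 at (1,4)
Final grid:
  0 0 0 0 4
  0 0 0 0 5
  0 0 0 0 0
  0 0 4 0 0
  0 0 0 0 0
Max pheromone 5 at (1,4)

Answer: (1,4)=5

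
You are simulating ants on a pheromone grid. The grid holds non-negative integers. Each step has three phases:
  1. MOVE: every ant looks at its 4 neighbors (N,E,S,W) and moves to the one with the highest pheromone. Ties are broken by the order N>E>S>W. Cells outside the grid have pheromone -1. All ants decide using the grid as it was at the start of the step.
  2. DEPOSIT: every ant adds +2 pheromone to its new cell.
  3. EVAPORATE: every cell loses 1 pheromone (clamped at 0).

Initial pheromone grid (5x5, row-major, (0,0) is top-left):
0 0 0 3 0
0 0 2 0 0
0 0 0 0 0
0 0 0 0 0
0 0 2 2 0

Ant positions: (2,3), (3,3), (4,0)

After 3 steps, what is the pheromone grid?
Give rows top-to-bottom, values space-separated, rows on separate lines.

After step 1: ants at (1,3),(4,3),(3,0)
  0 0 0 2 0
  0 0 1 1 0
  0 0 0 0 0
  1 0 0 0 0
  0 0 1 3 0
After step 2: ants at (0,3),(4,2),(2,0)
  0 0 0 3 0
  0 0 0 0 0
  1 0 0 0 0
  0 0 0 0 0
  0 0 2 2 0
After step 3: ants at (0,4),(4,3),(1,0)
  0 0 0 2 1
  1 0 0 0 0
  0 0 0 0 0
  0 0 0 0 0
  0 0 1 3 0

0 0 0 2 1
1 0 0 0 0
0 0 0 0 0
0 0 0 0 0
0 0 1 3 0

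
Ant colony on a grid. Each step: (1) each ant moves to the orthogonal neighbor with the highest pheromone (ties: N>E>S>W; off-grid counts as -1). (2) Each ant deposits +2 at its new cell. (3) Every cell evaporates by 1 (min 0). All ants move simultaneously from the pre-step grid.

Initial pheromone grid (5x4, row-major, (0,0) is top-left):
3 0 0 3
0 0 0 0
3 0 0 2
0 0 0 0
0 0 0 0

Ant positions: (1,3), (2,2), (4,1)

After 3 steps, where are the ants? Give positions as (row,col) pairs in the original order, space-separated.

Step 1: ant0:(1,3)->N->(0,3) | ant1:(2,2)->E->(2,3) | ant2:(4,1)->N->(3,1)
  grid max=4 at (0,3)
Step 2: ant0:(0,3)->S->(1,3) | ant1:(2,3)->N->(1,3) | ant2:(3,1)->N->(2,1)
  grid max=3 at (0,3)
Step 3: ant0:(1,3)->N->(0,3) | ant1:(1,3)->N->(0,3) | ant2:(2,1)->W->(2,0)
  grid max=6 at (0,3)

(0,3) (0,3) (2,0)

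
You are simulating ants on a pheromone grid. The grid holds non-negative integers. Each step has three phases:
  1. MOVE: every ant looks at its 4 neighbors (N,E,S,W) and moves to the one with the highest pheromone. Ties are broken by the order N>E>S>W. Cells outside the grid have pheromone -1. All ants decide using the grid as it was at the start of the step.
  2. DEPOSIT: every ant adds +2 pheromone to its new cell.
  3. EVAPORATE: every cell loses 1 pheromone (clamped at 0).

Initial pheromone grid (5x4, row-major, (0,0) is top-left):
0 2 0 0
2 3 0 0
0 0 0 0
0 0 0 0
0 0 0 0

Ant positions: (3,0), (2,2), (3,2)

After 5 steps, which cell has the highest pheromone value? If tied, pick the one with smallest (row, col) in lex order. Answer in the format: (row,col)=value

Step 1: ant0:(3,0)->N->(2,0) | ant1:(2,2)->N->(1,2) | ant2:(3,2)->N->(2,2)
  grid max=2 at (1,1)
Step 2: ant0:(2,0)->N->(1,0) | ant1:(1,2)->W->(1,1) | ant2:(2,2)->N->(1,2)
  grid max=3 at (1,1)
Step 3: ant0:(1,0)->E->(1,1) | ant1:(1,1)->E->(1,2) | ant2:(1,2)->W->(1,1)
  grid max=6 at (1,1)
Step 4: ant0:(1,1)->E->(1,2) | ant1:(1,2)->W->(1,1) | ant2:(1,1)->E->(1,2)
  grid max=7 at (1,1)
Step 5: ant0:(1,2)->W->(1,1) | ant1:(1,1)->E->(1,2) | ant2:(1,2)->W->(1,1)
  grid max=10 at (1,1)
Final grid:
  0 0 0 0
  0 10 7 0
  0 0 0 0
  0 0 0 0
  0 0 0 0
Max pheromone 10 at (1,1)

Answer: (1,1)=10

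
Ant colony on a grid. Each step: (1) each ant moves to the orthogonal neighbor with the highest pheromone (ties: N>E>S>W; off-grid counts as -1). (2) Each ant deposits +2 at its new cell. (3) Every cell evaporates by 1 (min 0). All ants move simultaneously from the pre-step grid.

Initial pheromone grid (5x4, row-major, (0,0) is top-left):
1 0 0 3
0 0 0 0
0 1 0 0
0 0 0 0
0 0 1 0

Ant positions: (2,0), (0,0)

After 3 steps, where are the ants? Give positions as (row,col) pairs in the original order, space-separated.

Step 1: ant0:(2,0)->E->(2,1) | ant1:(0,0)->E->(0,1)
  grid max=2 at (0,3)
Step 2: ant0:(2,1)->N->(1,1) | ant1:(0,1)->E->(0,2)
  grid max=1 at (0,2)
Step 3: ant0:(1,1)->S->(2,1) | ant1:(0,2)->E->(0,3)
  grid max=2 at (0,3)

(2,1) (0,3)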